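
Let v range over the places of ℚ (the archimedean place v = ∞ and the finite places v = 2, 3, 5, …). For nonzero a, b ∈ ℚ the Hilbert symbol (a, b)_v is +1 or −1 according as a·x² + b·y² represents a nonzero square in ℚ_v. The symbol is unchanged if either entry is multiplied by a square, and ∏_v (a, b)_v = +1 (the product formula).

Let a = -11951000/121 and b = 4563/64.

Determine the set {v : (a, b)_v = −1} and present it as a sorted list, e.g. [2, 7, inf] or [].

[2, 5, 17, 19]

(a, b) ≡ (-119510, 3) mod (ℚ^×)²; places V = {2, 3, 5, 11, 13, 17, 19, 37, ∞}.
(a,b)_3: α=0, u≡1; β=3, v≡1 (mod 3); (1|3)=+1, (1|3)=+1; sign (−1)^0·+1^3·+1^0 = +1.
(a,b)_17: α=1, u≡9; β=0, v≡11 (mod 17); (9|17)=+1, (11|17)=-1; sign (−1)^0·+1^0·-1^1 = -1.
(a,b)_19: α=1, u≡2; β=0, v≡14 (mod 19); (2|19)=-1, (14|19)=-1; sign (−1)^0·-1^0·-1^1 = -1.
(a,b)_11: α=-2, u≡5; β=0, v≡1 (mod 11); (5|11)=+1, (1|11)=+1; sign (−1)^0·+1^0·+1^-2 = +1.
(a,b)_2: α=3, β=-6; u≡5, v≡3 (mod 8); ε(u)ε(v)=0·1, αω(v)=3·1, βω(u)=-6·1; sum ≡ 1  ⇒  -1.
(a,b)_13: α=0, u≡1; β=2, v≡12 (mod 13); (1|13)=+1, (12|13)=+1; sign (−1)^0·+1^2·+1^0 = +1.
(a,b)_37: α=1, u≡1; β=0, v≡21 (mod 37); (1|37)=+1, (21|37)=+1; sign (−1)^0·+1^0·+1^1 = +1.
(a,b)_∞: sgn(-119510)=−, sgn(3)=+, so +1.
(a,b)_5: α=3, u≡2; β=0, v≡2 (mod 5); (2|5)=-1, (2|5)=-1; sign (−1)^0·-1^0·-1^3 = -1.
|Ram(-119510, 3)| = 4, even; anisotropic at {2, 5, 17, 19}.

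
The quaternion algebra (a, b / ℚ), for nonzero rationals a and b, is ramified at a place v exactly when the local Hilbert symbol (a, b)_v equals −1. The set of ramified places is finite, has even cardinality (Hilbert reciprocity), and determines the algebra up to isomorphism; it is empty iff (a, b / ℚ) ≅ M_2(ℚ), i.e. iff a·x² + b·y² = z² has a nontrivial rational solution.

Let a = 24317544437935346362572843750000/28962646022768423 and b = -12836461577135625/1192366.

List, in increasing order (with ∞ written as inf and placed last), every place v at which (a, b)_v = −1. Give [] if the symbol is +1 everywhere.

(a, b) ≡ (130065, -398883342) mod (ℚ^×)²; places V = {2, 3, 5, 7, 11, 13, 17, 19, 23, 29, 37, 41, ∞}.
(a,b)_41: α=2, u≡6; β=1, v≡11 (mod 41); (6|41)=-1, (11|41)=-1; sign (−1)^0·-1^1·-1^2 = -1.
(a,b)_13: α=3, u≡7; β=1, v≡2 (mod 13); (7|13)=-1, (2|13)=-1; sign (−1)^0·-1^1·-1^3 = +1.
(a,b)_3: α=13, u≡2; β=9, v≡2 (mod 3); (2|3)=-1, (2|3)=-1; sign (−1)^1·-1^9·-1^13 = -1.
(a,b)_23: α=-5, u≡14; β=-3, v≡22 (mod 23); (14|23)=-1, (22|23)=-1; sign (−1)^1·-1^-3·-1^-5 = -1.
(a,b)_7: α=-4, u≡6; β=-2, v≡6 (mod 7); (6|7)=-1, (6|7)=-1; sign (−1)^0·-1^-2·-1^-4 = +1.
(a,b)_37: α=-4, u≡27; β=0, v≡23 (mod 37); (27|37)=+1, (23|37)=-1; sign (−1)^0·+1^0·-1^-4 = +1.
(a,b)_29: α=1, u≡10; β=1, v≡18 (mod 29); (10|29)=-1, (18|29)=-1; sign (−1)^0·-1^1·-1^1 = +1.
(a,b)_∞: sgn(130065)=+, sgn(-398883342)=−, so +1.
(a,b)_5: α=9, u≡2; β=4, v≡3 (mod 5); (2|5)=-1, (3|5)=-1; sign (−1)^0·-1^4·-1^9 = -1.
(a,b)_17: α=2, u≡4; β=1, v≡10 (mod 17); (4|17)=+1, (10|17)=-1; sign (−1)^0·+1^1·-1^2 = +1.
(a,b)_11: α=2, u≡5; β=1, v≡5 (mod 11); (5|11)=+1, (5|11)=+1; sign (−1)^0·+1^1·+1^2 = +1.
(a,b)_19: α=4, u≡14; β=2, v≡11 (mod 19); (14|19)=-1, (11|19)=+1; sign (−1)^0·-1^2·+1^4 = +1.
(a,b)_2: α=4, β=-1; u≡1, v≡1 (mod 8); ε(u)ε(v)=0·0, αω(v)=4·0, βω(u)=-1·0; sum ≡ 0  ⇒  +1.
|Ram(130065, -398883342)| = 4, even; anisotropic at {3, 5, 23, 41}.

[3, 5, 23, 41]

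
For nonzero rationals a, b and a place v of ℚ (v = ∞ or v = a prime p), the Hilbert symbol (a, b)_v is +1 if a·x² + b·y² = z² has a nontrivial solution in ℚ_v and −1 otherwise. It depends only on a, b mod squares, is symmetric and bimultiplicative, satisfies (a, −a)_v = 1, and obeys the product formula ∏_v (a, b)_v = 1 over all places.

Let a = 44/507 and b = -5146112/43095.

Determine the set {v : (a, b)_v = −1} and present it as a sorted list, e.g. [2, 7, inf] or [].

[5, 19]

Mod squares: a ≡ 33, b ≡ -9690. Check v ∈ {∞, 2, 3, 5, 11, 13, 17, 19, 23}.
v=5: a=5^0·(≡2), b=5^-1·(≡2) mod 5; (2|5)=-1, (2|5)=-1; (−1)^{0·-1·2}·(-1)^-1·(-1)^0 = -1.
v=11: a=11^1·(≡4), b=11^0·(≡5) mod 11; (4|11)=+1, (5|11)=+1; (−1)^{1·0·5}·(+1)^0·(+1)^1 = +1.
v=∞: 33 > 0 and -9690 < 0  ⇒  (a,b)_∞ = +1.
v=3: a=3^-1·(≡2), b=3^-1·(≡1) mod 3; (2|3)=-1, (1|3)=+1; (−1)^{-1·-1·1}·(-1)^-1·(+1)^-1 = +1.
v=23: a=23^0·(≡21), b=23^2·(≡13) mod 23; (21|23)=-1, (13|23)=+1; (−1)^{0·2·11}·(-1)^2·(+1)^0 = +1.
v=13: a=13^-2·(≡6), b=13^-2·(≡2) mod 13; (6|13)=-1, (2|13)=-1; (−1)^{-2·-2·6}·(-1)^-2·(-1)^-2 = +1.
v=17: a=17^0·(≡8), b=17^-1·(≡13) mod 17; (8|17)=+1, (13|17)=+1; (−1)^{0·-1·8}·(+1)^-1·(+1)^0 = +1.
v=2: v_2(a)=2, v_2(b)=9; units ≡ 1, 3 (mod 8); ε·ε+αω+βω = 0·1+2·1+9·0 ≡ 0  ⇒  (a,b)_2 = +1.
v=19: a=19^0·(≡18), b=19^1·(≡18) mod 19; (18|19)=-1, (18|19)=-1; (−1)^{0·1·9}·(-1)^1·(-1)^0 = -1.
(33, -9690 / ℚ) ramifies at {5, 19}: a division algebra.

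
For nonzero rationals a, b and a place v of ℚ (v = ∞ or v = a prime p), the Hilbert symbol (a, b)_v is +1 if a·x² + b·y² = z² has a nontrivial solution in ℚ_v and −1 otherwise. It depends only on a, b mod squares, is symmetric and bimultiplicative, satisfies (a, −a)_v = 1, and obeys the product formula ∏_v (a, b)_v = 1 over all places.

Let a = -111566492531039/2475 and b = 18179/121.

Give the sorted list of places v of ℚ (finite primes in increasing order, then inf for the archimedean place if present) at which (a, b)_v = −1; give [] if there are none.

[2, 11, 13, 17]

(a, b) ≡ (-629629, 371) mod (ℚ^×)²; places V = {2, 3, 5, 7, 11, 13, 17, 37, 53, ∞}.
(a,b)_7: α=5, u≡6; β=3, v≡2 (mod 7); (6|7)=-1, (2|7)=+1; sign (−1)^1·-1^3·+1^5 = +1.
(a,b)_17: α=3, u≡12; β=0, v≡3 (mod 17); (12|17)=-1, (3|17)=-1; sign (−1)^0·-1^0·-1^3 = -1.
(a,b)_5: α=-2, u≡4; β=0, v≡4 (mod 5); (4|5)=+1, (4|5)=+1; sign (−1)^0·+1^0·+1^-2 = +1.
(a,b)_11: α=-1, u≡3; β=-2, v≡7 (mod 11); (3|11)=+1, (7|11)=-1; sign (−1)^0·+1^-2·-1^-1 = -1.
(a,b)_37: α=1, u≡36; β=0, v≡16 (mod 37); (36|37)=+1, (16|37)=+1; sign (−1)^0·+1^0·+1^1 = +1.
(a,b)_13: α=1, u≡6; β=0, v≡11 (mod 13); (6|13)=-1, (11|13)=-1; sign (−1)^0·-1^0·-1^1 = -1.
(a,b)_3: α=-2, u≡2; β=0, v≡2 (mod 3); (2|3)=-1, (2|3)=-1; sign (−1)^0·-1^0·-1^-2 = +1.
(a,b)_2: α=0, β=0; u≡3, v≡3 (mod 8); ε(u)ε(v)=1·1, αω(v)=0·1, βω(u)=0·1; sum ≡ 1  ⇒  -1.
(a,b)_53: α=2, u≡29; β=1, v≡37 (mod 53); (29|53)=+1, (37|53)=+1; sign (−1)^0·+1^1·+1^2 = +1.
(a,b)_∞: sgn(-629629)=−, sgn(371)=+, so +1.
(-629629, 371 / ℚ) ramifies at {2, 11, 13, 17}: a division algebra.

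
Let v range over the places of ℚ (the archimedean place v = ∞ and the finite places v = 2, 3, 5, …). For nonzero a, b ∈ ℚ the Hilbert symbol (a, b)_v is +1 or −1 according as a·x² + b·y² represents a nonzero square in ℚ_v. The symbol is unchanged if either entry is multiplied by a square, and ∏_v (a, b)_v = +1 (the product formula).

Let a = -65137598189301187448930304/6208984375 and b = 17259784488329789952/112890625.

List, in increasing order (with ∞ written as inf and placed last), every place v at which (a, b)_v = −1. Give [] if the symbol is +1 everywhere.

[2, 5, 11, 13]

(a, b) ≡ (-5005, 2) mod (ℚ^×)²; places V = {2, 3, 5, 7, 11, 13, 17, 19, 23, ∞}.
(a,b)_13: α=3, u≡2; β=2, v≡7 (mod 13); (2|13)=-1, (7|13)=-1; sign (−1)^0·-1^2·-1^3 = -1.
(a,b)_17: α=-2, u≡3; β=-2, v≡13 (mod 17); (3|17)=-1, (13|17)=+1; sign (−1)^0·-1^-2·+1^-2 = +1.
(a,b)_2: α=18, β=9; u≡3, v≡1 (mod 8); ε(u)ε(v)=1·0, αω(v)=18·0, βω(u)=9·1; sum ≡ 1  ⇒  -1.
(a,b)_3: α=14, u≡2; β=10, v≡2 (mod 3); (2|3)=-1, (2|3)=-1; sign (−1)^0·-1^10·-1^14 = +1.
(a,b)_7: α=3, u≡5; β=2, v≡4 (mod 7); (5|7)=-1, (4|7)=+1; sign (−1)^0·-1^2·+1^3 = +1.
(a,b)_19: α=4, u≡5; β=4, v≡10 (mod 19); (5|19)=+1, (10|19)=-1; sign (−1)^0·+1^4·-1^4 = +1.
(a,b)_23: α=2, u≡2; β=2, v≡6 (mod 23); (2|23)=+1, (6|23)=+1; sign (−1)^0·+1^2·+1^2 = +1.
(a,b)_11: α=-1, u≡7; β=0, v≡7 (mod 11); (7|11)=-1, (7|11)=-1; sign (−1)^0·-1^0·-1^-1 = -1.
(a,b)_∞: sgn(-5005)=−, sgn(2)=+, so +1.
(a,b)_5: α=-9, u≡4; β=-8, v≡3 (mod 5); (4|5)=+1, (3|5)=-1; sign (−1)^0·+1^-8·-1^-9 = -1.
Ram(-5005, 2) = {2, 5, 11, 13}; no ℚ_2-point on the conic.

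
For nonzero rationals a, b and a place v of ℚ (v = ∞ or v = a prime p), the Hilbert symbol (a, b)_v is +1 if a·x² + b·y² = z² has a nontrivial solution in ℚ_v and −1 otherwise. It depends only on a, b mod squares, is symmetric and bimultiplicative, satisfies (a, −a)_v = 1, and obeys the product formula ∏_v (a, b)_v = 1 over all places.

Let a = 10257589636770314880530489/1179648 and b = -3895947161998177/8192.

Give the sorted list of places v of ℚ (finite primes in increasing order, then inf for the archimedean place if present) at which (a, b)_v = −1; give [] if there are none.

[11, 13, 17, 19]

(a, b) ≡ (418, -193154) mod (ℚ^×)²; places V = {2, 3, 7, 11, 13, 17, 19, 23, 31, ∞}.
(a,b)_7: α=2, u≡6; β=0, v≡4 (mod 7); (6|7)=-1, (4|7)=+1; sign (−1)^0·-1^0·+1^2 = +1.
(a,b)_17: α=2, u≡3; β=1, v≡3 (mod 17); (3|17)=-1, (3|17)=-1; sign (−1)^0·-1^1·-1^2 = -1.
(a,b)_∞: sgn(418)=+, sgn(-193154)=−, so +1.
(a,b)_2: α=-17, β=-13; u≡1, v≡7 (mod 8); ε(u)ε(v)=0·1, αω(v)=-17·0, βω(u)=-13·0; sum ≡ 0  ⇒  +1.
(a,b)_3: α=-2, u≡1; β=0, v≡1 (mod 3); (1|3)=+1, (1|3)=+1; sign (−1)^0·+1^0·+1^-2 = +1.
(a,b)_13: α=2, u≡8; β=1, v≡10 (mod 13); (8|13)=-1, (10|13)=+1; sign (−1)^0·-1^1·+1^2 = -1.
(a,b)_11: α=3, u≡9; β=2, v≡10 (mod 11); (9|11)=+1, (10|11)=-1; sign (−1)^0·+1^2·-1^3 = -1.
(a,b)_19: α=3, u≡8; β=3, v≡14 (mod 19); (8|19)=-1, (14|19)=-1; sign (−1)^1·-1^3·-1^3 = -1.
(a,b)_23: α=2, u≡18; β=1, v≡20 (mod 23); (18|23)=+1, (20|23)=-1; sign (−1)^0·+1^1·-1^2 = +1.
(a,b)_31: α=6, u≡23; β=4, v≡28 (mod 31); (23|31)=-1, (28|31)=+1; sign (−1)^0·-1^4·+1^6 = +1.
(418, -193154 / ℚ) ramifies at {11, 13, 17, 19}: a division algebra.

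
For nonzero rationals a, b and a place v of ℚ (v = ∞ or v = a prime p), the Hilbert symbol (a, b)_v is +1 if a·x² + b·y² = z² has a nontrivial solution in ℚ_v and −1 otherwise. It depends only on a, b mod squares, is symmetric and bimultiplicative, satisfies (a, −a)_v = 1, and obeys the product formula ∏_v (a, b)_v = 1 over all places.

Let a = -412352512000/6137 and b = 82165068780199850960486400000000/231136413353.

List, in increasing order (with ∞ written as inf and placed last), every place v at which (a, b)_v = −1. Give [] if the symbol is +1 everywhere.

[2, 5]

(a, b) ≡ (-2210, 663) mod (ℚ^×)²; places V = {2, 3, 5, 11, 13, 17, 19, ∞}.
(a,b)_11: α=2, u≡5; β=6, v≡4 (mod 11); (5|11)=+1, (4|11)=+1; sign (−1)^0·+1^6·+1^2 = +1.
(a,b)_13: α=1, u≡9; β=3, v≡3 (mod 13); (9|13)=+1, (3|13)=+1; sign (−1)^0·+1^3·+1^1 = +1.
(a,b)_3: α=0, u≡1; β=1, v≡2 (mod 3); (1|3)=+1, (2|3)=-1; sign (−1)^0·+1^1·-1^0 = +1.
(a,b)_2: α=21, β=54; u≡7, v≡7 (mod 8); ε(u)ε(v)=1·1, αω(v)=21·0, βω(u)=54·0; sum ≡ 1  ⇒  -1.
(a,b)_19: α=-2, u≡14; β=-6, v≡1 (mod 19); (14|19)=-1, (1|19)=+1; sign (−1)^0·-1^-6·+1^-2 = +1.
(a,b)_17: α=-1, u≡10; β=-3, v≡6 (mod 17); (10|17)=-1, (6|17)=-1; sign (−1)^0·-1^-3·-1^-1 = +1.
(a,b)_∞: sgn(-2210)=−, sgn(663)=+, so +1.
(a,b)_5: α=3, u≡2; β=8, v≡3 (mod 5); (2|5)=-1, (3|5)=-1; sign (−1)^0·-1^8·-1^3 = -1.
Ram(-2210, 663) = {2, 5}; no ℚ_2-point on the conic.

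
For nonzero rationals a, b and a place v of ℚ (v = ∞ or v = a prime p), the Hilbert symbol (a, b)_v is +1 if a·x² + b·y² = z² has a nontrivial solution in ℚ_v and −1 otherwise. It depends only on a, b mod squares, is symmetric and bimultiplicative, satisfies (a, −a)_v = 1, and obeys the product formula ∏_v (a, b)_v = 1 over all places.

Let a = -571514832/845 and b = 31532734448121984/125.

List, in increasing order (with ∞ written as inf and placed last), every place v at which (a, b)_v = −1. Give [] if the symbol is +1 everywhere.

(a, b) ≡ (-8265, 570) mod (ℚ^×)²; places V = {2, 3, 5, 7, 11, 13, 19, 29, ∞}.
(a,b)_29: α=1, u≡16; β=2, v≡18 (mod 29); (16|29)=+1, (18|29)=-1; sign (−1)^0·+1^2·-1^1 = -1.
(a,b)_19: α=1, u≡3; β=3, v≡11 (mod 19); (3|19)=-1, (11|19)=+1; sign (−1)^1·-1^3·+1^1 = +1.
(a,b)_3: α=3, u≡2; β=1, v≡1 (mod 3); (2|3)=-1, (1|3)=+1; sign (−1)^1·-1^1·+1^3 = +1.
(a,b)_2: α=4, β=7; u≡7, v≡5 (mod 8); ε(u)ε(v)=1·0, αω(v)=4·1, βω(u)=7·0; sum ≡ 0  ⇒  +1.
(a,b)_13: α=-2, u≡12; β=0, v≡8 (mod 13); (12|13)=+1, (8|13)=-1; sign (−1)^0·+1^0·-1^-2 = +1.
(a,b)_11: α=0, u≡10; β=2, v≡3 (mod 11); (10|11)=-1, (3|11)=+1; sign (−1)^0·-1^2·+1^0 = +1.
(a,b)_7: α=4, u≡2; β=6, v≡5 (mod 7); (2|7)=+1, (5|7)=-1; sign (−1)^0·+1^6·-1^4 = +1.
(a,b)_∞: sgn(-8265)=−, sgn(570)=+, so +1.
(a,b)_5: α=-1, u≡2; β=-3, v≡4 (mod 5); (2|5)=-1, (4|5)=+1; sign (−1)^0·-1^-3·+1^-1 = -1.
|Ram(-8265, 570)| = 2, even; anisotropic at {5, 29}.

[5, 29]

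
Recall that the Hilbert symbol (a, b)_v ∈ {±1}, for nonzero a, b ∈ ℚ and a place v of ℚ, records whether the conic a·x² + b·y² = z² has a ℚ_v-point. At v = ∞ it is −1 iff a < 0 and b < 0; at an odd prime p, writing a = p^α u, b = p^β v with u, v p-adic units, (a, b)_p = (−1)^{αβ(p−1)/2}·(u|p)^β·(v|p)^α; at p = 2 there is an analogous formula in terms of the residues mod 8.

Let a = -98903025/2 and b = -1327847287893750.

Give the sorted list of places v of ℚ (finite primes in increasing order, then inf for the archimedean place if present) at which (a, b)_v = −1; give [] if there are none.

Mod squares: a ≡ -2, b ≡ -6630. Check v ∈ {∞, 2, 3, 5, 13, 17}.
v=∞: -2 < 0 and -6630 < 0  ⇒  (a,b)_∞ = -1.
v=17: a=17^2·(≡1), b=17^3·(≡13) mod 17; (1|17)=+1, (13|17)=+1; (−1)^{2·3·8}·(+1)^3·(+1)^2 = +1.
v=3: a=3^4·(≡1), b=3^9·(≡1) mod 3; (1|3)=+1, (1|3)=+1; (−1)^{4·9·1}·(+1)^9·(+1)^4 = +1.
v=5: a=5^2·(≡2), b=5^5·(≡4) mod 5; (2|5)=-1, (4|5)=+1; (−1)^{2·5·2}·(-1)^5·(+1)^2 = -1.
v=13: a=13^2·(≡11), b=13^3·(≡10) mod 13; (11|13)=-1, (10|13)=+1; (−1)^{2·3·6}·(-1)^3·(+1)^2 = -1.
v=2: v_2(a)=-1, v_2(b)=1; units ≡ 7, 5 (mod 8); ε·ε+αω+βω = 1·0+-1·1+1·0 ≡ 1  ⇒  (a,b)_2 = -1.
(-2, -6630 / ℚ) ramifies at {2, 5, 13, ∞}: a division algebra.

[2, 5, 13, inf]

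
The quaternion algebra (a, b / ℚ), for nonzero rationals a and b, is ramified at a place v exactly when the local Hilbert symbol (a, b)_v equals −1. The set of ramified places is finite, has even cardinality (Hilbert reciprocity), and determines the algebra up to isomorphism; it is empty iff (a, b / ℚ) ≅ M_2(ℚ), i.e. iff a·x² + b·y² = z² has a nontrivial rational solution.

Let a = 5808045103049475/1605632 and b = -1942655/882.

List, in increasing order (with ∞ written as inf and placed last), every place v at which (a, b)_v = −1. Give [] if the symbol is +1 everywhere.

Mod squares: a ≡ 38, b ≡ -190. Check v ∈ {∞, 2, 3, 5, 7, 11, 13, 19}.
v=19: a=19^3·(≡10), b=19^1·(≡4) mod 19; (10|19)=-1, (4|19)=+1; (−1)^{3·1·9}·(-1)^1·(+1)^3 = +1.
v=3: a=3^4·(≡2), b=3^-2·(≡2) mod 3; (2|3)=-1, (2|3)=-1; (−1)^{4·-2·1}·(-1)^-2·(-1)^4 = +1.
v=∞: 38 > 0 and -190 < 0  ⇒  (a,b)_∞ = +1.
v=13: a=13^4·(≡3), b=13^2·(≡8) mod 13; (3|13)=+1, (8|13)=-1; (−1)^{4·2·6}·(+1)^2·(-1)^4 = +1.
v=7: a=7^-2·(≡6), b=7^-2·(≡5) mod 7; (6|7)=-1, (5|7)=-1; (−1)^{-2·-2·3}·(-1)^-2·(-1)^-2 = +1.
v=2: v_2(a)=-15, v_2(b)=-1; units ≡ 3, 1 (mod 8); ε·ε+αω+βω = 1·0+-15·0+-1·1 ≡ 1  ⇒  (a,b)_2 = -1.
v=11: a=11^4·(≡5), b=11^2·(≡8) mod 11; (5|11)=+1, (8|11)=-1; (−1)^{4·2·5}·(+1)^2·(-1)^4 = +1.
v=5: a=5^2·(≡2), b=5^1·(≡2) mod 5; (2|5)=-1, (2|5)=-1; (−1)^{2·1·2}·(-1)^1·(-1)^2 = -1.
Ram(38, -190) = {2, 5}; no ℚ_2-point on the conic.

[2, 5]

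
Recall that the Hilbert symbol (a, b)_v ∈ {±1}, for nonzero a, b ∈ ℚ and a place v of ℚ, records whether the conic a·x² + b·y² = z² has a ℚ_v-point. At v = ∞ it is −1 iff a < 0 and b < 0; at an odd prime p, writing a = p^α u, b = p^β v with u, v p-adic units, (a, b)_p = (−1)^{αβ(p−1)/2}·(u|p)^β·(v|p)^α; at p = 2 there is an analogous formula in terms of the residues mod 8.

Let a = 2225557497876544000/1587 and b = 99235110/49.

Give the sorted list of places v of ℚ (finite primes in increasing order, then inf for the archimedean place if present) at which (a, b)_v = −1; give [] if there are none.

(a, b) ≡ (14430, 1110) mod (ℚ^×)²; places V = {2, 3, 5, 7, 13, 23, 37, 43, ∞}.
(a,b)_43: α=2, u≡38; β=0, v≡9 (mod 43); (38|43)=+1, (9|43)=+1; sign (−1)^0·+1^0·+1^2 = +1.
(a,b)_3: α=-1, u≡1; β=1, v≡1 (mod 3); (1|3)=+1, (1|3)=+1; sign (−1)^1·+1^1·+1^-1 = -1.
(a,b)_13: α=5, u≡2; β=2, v≡11 (mod 13); (2|13)=-1, (11|13)=-1; sign (−1)^0·-1^2·-1^5 = -1.
(a,b)_2: α=9, β=1; u≡7, v≡3 (mod 8); ε(u)ε(v)=1·1, αω(v)=9·1, βω(u)=1·0; sum ≡ 0  ⇒  +1.
(a,b)_37: α=3, u≡5; β=1, v≡4 (mod 37); (5|37)=-1, (4|37)=+1; sign (−1)^0·-1^1·+1^3 = -1.
(a,b)_5: α=3, u≡1; β=1, v≡3 (mod 5); (1|5)=+1, (3|5)=-1; sign (−1)^0·+1^1·-1^3 = -1.
(a,b)_23: α=-2, u≡3; β=2, v≡16 (mod 23); (3|23)=+1, (16|23)=+1; sign (−1)^0·+1^2·+1^-2 = +1.
(a,b)_7: α=0, u≡3; β=-2, v≡2 (mod 7); (3|7)=-1, (2|7)=+1; sign (−1)^0·-1^-2·+1^0 = +1.
(a,b)_∞: sgn(14430)=+, sgn(1110)=+, so +1.
Ram(14430, 1110) = {3, 5, 13, 37}; no ℚ_3-point on the conic.

[3, 5, 13, 37]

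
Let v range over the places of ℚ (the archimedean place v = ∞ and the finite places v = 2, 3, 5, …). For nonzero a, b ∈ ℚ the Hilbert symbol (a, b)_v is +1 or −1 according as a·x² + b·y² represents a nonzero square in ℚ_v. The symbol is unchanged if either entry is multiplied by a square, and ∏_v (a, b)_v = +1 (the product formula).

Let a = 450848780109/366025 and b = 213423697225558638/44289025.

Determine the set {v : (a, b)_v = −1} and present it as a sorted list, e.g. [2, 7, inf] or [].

[2, 13]

(a, b) ≡ (21, 78) mod (ℚ^×)²; places V = {2, 3, 5, 7, 11, 13, 17, ∞}.
(a,b)_∞: sgn(21)=+, sgn(78)=+, so +1.
(a,b)_13: α=4, u≡5; β=5, v≡11 (mod 13); (5|13)=-1, (11|13)=-1; sign (−1)^0·-1^5·-1^4 = -1.
(a,b)_2: α=0, β=1; u≡5, v≡7 (mod 8); ε(u)ε(v)=0·1, αω(v)=0·0, βω(u)=1·1; sum ≡ 1  ⇒  -1.
(a,b)_5: α=-2, u≡4; β=-2, v≡3 (mod 5); (4|5)=+1, (3|5)=-1; sign (−1)^0·+1^-2·-1^-2 = +1.
(a,b)_11: α=-4, u≡8; β=-6, v≡9 (mod 11); (8|11)=-1, (9|11)=+1; sign (−1)^0·-1^-6·+1^-4 = +1.
(a,b)_17: α=4, u≡16; β=6, v≡14 (mod 17); (16|17)=+1, (14|17)=-1; sign (−1)^0·+1^6·-1^4 = +1.
(a,b)_7: α=1, u≡5; β=2, v≡1 (mod 7); (5|7)=-1, (1|7)=+1; sign (−1)^0·-1^2·+1^1 = +1.
(a,b)_3: α=3, u≡1; β=5, v≡2 (mod 3); (1|3)=+1, (2|3)=-1; sign (−1)^1·+1^5·-1^3 = +1.
|Ram(21, 78)| = 2, even; anisotropic at {2, 13}.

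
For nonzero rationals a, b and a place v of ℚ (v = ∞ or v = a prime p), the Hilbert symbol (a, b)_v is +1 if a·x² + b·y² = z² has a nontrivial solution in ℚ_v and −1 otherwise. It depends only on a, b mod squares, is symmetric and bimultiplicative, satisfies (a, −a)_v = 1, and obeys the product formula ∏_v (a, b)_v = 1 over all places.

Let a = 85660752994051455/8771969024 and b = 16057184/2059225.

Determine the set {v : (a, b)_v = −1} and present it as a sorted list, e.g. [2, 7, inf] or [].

[2, 3, 13, 29, 31, 37]

Mod squares: a ≡ 4920630, b ≡ 8294. Check v ∈ {∞, 2, 3, 5, 7, 11, 13, 19, 29, 31, 37, 41}.
v=31: a=31^1·(≡18), b=31^0·(≡6) mod 31; (18|31)=+1, (6|31)=-1; (−1)^{1·0·15}·(+1)^0·(-1)^1 = -1.
v=3: a=3^3·(≡2), b=3^0·(≡2) mod 3; (2|3)=-1, (2|3)=-1; (−1)^{3·0·1}·(-1)^0·(-1)^3 = -1.
v=∞: 4920630 > 0 and 8294 > 0  ⇒  (a,b)_∞ = +1.
v=5: a=5^1·(≡4), b=5^-2·(≡1) mod 5; (4|5)=+1, (1|5)=+1; (−1)^{1·-2·2}·(+1)^-2·(+1)^1 = +1.
v=19: a=19^2·(≡8), b=19^0·(≡15) mod 19; (8|19)=-1, (15|19)=-1; (−1)^{2·0·9}·(-1)^0·(-1)^2 = +1.
v=11: a=11^3·(≡9), b=11^3·(≡10) mod 11; (9|11)=+1, (10|11)=-1; (−1)^{3·3·5}·(+1)^3·(-1)^3 = +1.
v=13: a=13^-1·(≡6), b=13^1·(≡1) mod 13; (6|13)=-1, (1|13)=+1; (−1)^{-1·1·6}·(-1)^1·(+1)^-1 = -1.
v=7: a=7^-2·(≡2), b=7^-2·(≡6) mod 7; (2|7)=+1, (6|7)=-1; (−1)^{-2·-2·3}·(+1)^-2·(-1)^-2 = +1.
v=37: a=37^3·(≡16), b=37^0·(≡15) mod 37; (16|37)=+1, (15|37)=-1; (−1)^{3·0·18}·(+1)^0·(-1)^3 = -1.
v=2: v_2(a)=-13, v_2(b)=5; units ≡ 3, 3 (mod 8); ε·ε+αω+βω = 1·1+-13·1+5·1 ≡ 1  ⇒  (a,b)_2 = -1.
v=29: a=29^2·(≡27), b=29^1·(≡25) mod 29; (27|29)=-1, (25|29)=+1; (−1)^{2·1·14}·(-1)^1·(+1)^2 = -1.
v=41: a=41^-2·(≡14), b=41^-2·(≡3) mod 41; (14|41)=-1, (3|41)=-1; (−1)^{-2·-2·20}·(-1)^-2·(-1)^-2 = +1.
|Ram(4920630, 8294)| = 6, even; anisotropic at {2, 3, 13, 29, 31, 37}.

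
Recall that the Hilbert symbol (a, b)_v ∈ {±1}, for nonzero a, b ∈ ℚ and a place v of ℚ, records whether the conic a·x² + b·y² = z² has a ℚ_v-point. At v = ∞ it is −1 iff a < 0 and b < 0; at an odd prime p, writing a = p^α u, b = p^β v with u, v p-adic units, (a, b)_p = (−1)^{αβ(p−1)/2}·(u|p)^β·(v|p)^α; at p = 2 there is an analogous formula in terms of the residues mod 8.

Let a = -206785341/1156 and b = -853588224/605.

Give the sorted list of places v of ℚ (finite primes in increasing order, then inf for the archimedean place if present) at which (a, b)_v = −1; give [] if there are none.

[2, 17, 19, 23, 37, inf]

(a, b) ≡ (-468901, -1852405) mod (ℚ^×)²; places V = {2, 3, 5, 7, 11, 17, 19, 23, 29, 31, 37, ∞}.
(a,b)_29: α=1, u≡24; β=0, v≡5 (mod 29); (24|29)=+1, (5|29)=+1; sign (−1)^0·+1^0·+1^1 = +1.
(a,b)_31: α=0, u≡28; β=1, v≡21 (mod 31); (28|31)=+1, (21|31)=-1; sign (−1)^0·+1^1·-1^0 = +1.
(a,b)_∞: sgn(-468901)=−, sgn(-1852405)=−, so -1.
(a,b)_17: α=-2, u≡6; β=1, v≡6 (mod 17); (6|17)=-1, (6|17)=-1; sign (−1)^0·-1^1·-1^-2 = -1.
(a,b)_2: α=-2, β=8; u≡3, v≡3 (mod 8); ε(u)ε(v)=1·1, αω(v)=-2·1, βω(u)=8·1; sum ≡ 1  ⇒  -1.
(a,b)_19: α=1, u≡10; β=1, v≡2 (mod 19); (10|19)=-1, (2|19)=-1; sign (−1)^1·-1^1·-1^1 = -1.
(a,b)_37: α=1, u≡31; β=1, v≡25 (mod 37); (31|37)=-1, (25|37)=+1; sign (−1)^0·-1^1·+1^1 = -1.
(a,b)_5: α=0, u≡4; β=-1, v≡1 (mod 5); (4|5)=+1, (1|5)=+1; sign (−1)^0·+1^-1·+1^0 = +1.
(a,b)_7: α=2, u≡2; β=0, v≡5 (mod 7); (2|7)=+1, (5|7)=-1; sign (−1)^0·+1^0·-1^2 = +1.
(a,b)_11: α=0, u≡7; β=-2, v≡10 (mod 11); (7|11)=-1, (10|11)=-1; sign (−1)^0·-1^-2·-1^0 = +1.
(a,b)_3: α=2, u≡2; β=2, v≡2 (mod 3); (2|3)=-1, (2|3)=-1; sign (−1)^0·-1^2·-1^2 = +1.
(a,b)_23: α=1, u≡17; β=0, v≡5 (mod 23); (17|23)=-1, (5|23)=-1; sign (−1)^0·-1^0·-1^1 = -1.
(-468901, -1852405 / ℚ) ramifies at {2, 17, 19, 23, 37, ∞}: a division algebra.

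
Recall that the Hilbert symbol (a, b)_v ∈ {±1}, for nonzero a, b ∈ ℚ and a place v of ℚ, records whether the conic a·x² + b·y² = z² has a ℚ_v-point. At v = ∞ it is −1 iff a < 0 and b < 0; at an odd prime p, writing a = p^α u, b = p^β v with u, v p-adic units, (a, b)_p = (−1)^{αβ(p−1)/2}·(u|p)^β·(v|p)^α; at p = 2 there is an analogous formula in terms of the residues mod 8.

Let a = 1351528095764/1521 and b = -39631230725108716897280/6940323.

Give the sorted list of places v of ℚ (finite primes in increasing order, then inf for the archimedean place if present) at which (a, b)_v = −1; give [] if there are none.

Mod squares: a ≡ 629, b ≡ -4515. Check v ∈ {∞, 2, 3, 5, 7, 11, 13, 17, 37, 43}.
v=5: a=5^0·(≡4), b=5^1·(≡3) mod 5; (4|5)=+1, (3|5)=-1; (−1)^{0·1·2}·(+1)^1·(-1)^0 = +1.
v=43: a=43^2·(≡34), b=43^3·(≡40) mod 43; (34|43)=-1, (40|43)=+1; (−1)^{2·3·21}·(-1)^3·(+1)^2 = -1.
v=11: a=11^2·(≡8), b=11^4·(≡7) mod 11; (8|11)=-1, (7|11)=-1; (−1)^{2·4·5}·(-1)^4·(-1)^2 = +1.
v=2: v_2(a)=2, v_2(b)=10; units ≡ 5, 5 (mod 8); ε·ε+αω+βω = 0·0+2·1+10·1 ≡ 0  ⇒  (a,b)_2 = +1.
v=3: a=3^-2·(≡2), b=3^-5·(≡1) mod 3; (2|3)=-1, (1|3)=+1; (−1)^{-2·-5·1}·(-1)^-5·(+1)^-2 = -1.
v=17: a=17^1·(≡3), b=17^2·(≡6) mod 17; (3|17)=-1, (6|17)=-1; (−1)^{1·2·8}·(-1)^2·(-1)^1 = -1.
v=∞: 629 > 0 and -4515 < 0  ⇒  (a,b)_∞ = +1.
v=37: a=37^1·(≡14), b=37^2·(≡1) mod 37; (14|37)=-1, (1|37)=+1; (−1)^{1·2·18}·(-1)^2·(+1)^1 = +1.
v=7: a=7^4·(≡3), b=7^5·(≡6) mod 7; (3|7)=-1, (6|7)=-1; (−1)^{4·5·3}·(-1)^5·(-1)^4 = -1.
v=13: a=13^-2·(≡6), b=13^-4·(≡3) mod 13; (6|13)=-1, (3|13)=+1; (−1)^{-2·-4·6}·(-1)^-4·(+1)^-2 = +1.
(629, -4515 / ℚ) ramifies at {3, 7, 17, 43}: a division algebra.

[3, 7, 17, 43]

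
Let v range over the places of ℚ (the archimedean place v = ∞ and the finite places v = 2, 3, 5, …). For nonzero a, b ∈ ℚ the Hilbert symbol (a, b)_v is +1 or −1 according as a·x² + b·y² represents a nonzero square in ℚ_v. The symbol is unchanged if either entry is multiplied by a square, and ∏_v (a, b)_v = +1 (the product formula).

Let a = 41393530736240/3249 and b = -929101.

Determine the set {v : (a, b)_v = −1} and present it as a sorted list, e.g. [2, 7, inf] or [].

[2, 43]

(a, b) ≡ (5325335, -929101) mod (ℚ^×)²; places V = {2, 3, 5, 17, 19, 31, 41, 43, 47, ∞}.
(a,b)_31: α=1, u≡1; β=1, v≡6 (mod 31); (1|31)=+1, (6|31)=-1; sign (−1)^1·+1^1·-1^1 = +1.
(a,b)_∞: sgn(5325335)=+, sgn(-929101)=−, so +1.
(a,b)_5: α=1, u≡2; β=0, v≡4 (mod 5); (2|5)=-1, (4|5)=+1; sign (−1)^0·-1^0·+1^1 = +1.
(a,b)_43: α=1, u≡12; β=1, v≡22 (mod 43); (12|43)=-1, (22|43)=-1; sign (−1)^1·-1^1·-1^1 = -1.
(a,b)_2: α=4, β=0; u≡7, v≡3 (mod 8); ε(u)ε(v)=1·1, αω(v)=4·1, βω(u)=0·0; sum ≡ 1  ⇒  -1.
(a,b)_3: α=-2, u≡2; β=0, v≡2 (mod 3); (2|3)=-1, (2|3)=-1; sign (−1)^0·-1^0·-1^-2 = +1.
(a,b)_41: α=2, u≡37; β=1, v≡12 (mod 41); (37|41)=+1, (12|41)=-1; sign (−1)^0·+1^1·-1^2 = +1.
(a,b)_17: α=3, u≡13; β=1, v≡2 (mod 17); (13|17)=+1, (2|17)=+1; sign (−1)^0·+1^1·+1^3 = +1.
(a,b)_47: α=1, u≡20; β=0, v≡42 (mod 47); (20|47)=-1, (42|47)=+1; sign (−1)^0·-1^0·+1^1 = +1.
(a,b)_19: α=-2, u≡10; β=0, v≡18 (mod 19); (10|19)=-1, (18|19)=-1; sign (−1)^0·-1^0·-1^-2 = +1.
|Ram(5325335, -929101)| = 2, even; anisotropic at {2, 43}.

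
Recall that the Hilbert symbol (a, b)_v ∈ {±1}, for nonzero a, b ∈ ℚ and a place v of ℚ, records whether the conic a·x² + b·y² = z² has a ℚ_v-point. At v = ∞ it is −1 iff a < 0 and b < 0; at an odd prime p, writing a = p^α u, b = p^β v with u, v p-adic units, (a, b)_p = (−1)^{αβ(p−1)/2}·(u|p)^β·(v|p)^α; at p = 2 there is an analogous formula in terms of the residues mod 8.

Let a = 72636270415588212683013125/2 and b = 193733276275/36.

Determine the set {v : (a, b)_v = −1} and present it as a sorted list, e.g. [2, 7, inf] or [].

[2, 7, 11, 17, 19, 23]

(a, b) ≡ (189658, 40579) mod (ℚ^×)²; places V = {2, 3, 5, 7, 11, 17, 19, 23, 31, ∞}.
(a,b)_∞: sgn(189658)=+, sgn(40579)=+, so +1.
(a,b)_31: α=3, u≡21; β=1, v≡5 (mod 31); (21|31)=-1, (5|31)=+1; sign (−1)^1·-1^1·+1^3 = +1.
(a,b)_19: α=5, u≡7; β=2, v≡12 (mod 19); (7|19)=+1, (12|19)=-1; sign (−1)^0·+1^2·-1^5 = -1.
(a,b)_5: α=4, u≡3; β=2, v≡1 (mod 5); (3|5)=-1, (1|5)=+1; sign (−1)^0·-1^2·+1^4 = +1.
(a,b)_7: α=1, u≡1; β=1, v≡1 (mod 7); (1|7)=+1, (1|7)=+1; sign (−1)^1·+1^1·+1^1 = -1.
(a,b)_2: α=-1, β=-2; u≡5, v≡3 (mod 8); ε(u)ε(v)=0·1, αω(v)=-1·1, βω(u)=-2·1; sum ≡ 1  ⇒  -1.
(a,b)_23: α=5, u≡13; β=2, v≡19 (mod 23); (13|23)=+1, (19|23)=-1; sign (−1)^0·+1^2·-1^5 = -1.
(a,b)_3: α=0, u≡1; β=-2, v≡1 (mod 3); (1|3)=+1, (1|3)=+1; sign (−1)^0·+1^-2·+1^0 = +1.
(a,b)_17: α=2, u≡7; β=1, v≡3 (mod 17); (7|17)=-1, (3|17)=-1; sign (−1)^0·-1^1·-1^2 = -1.
(a,b)_11: α=2, u≡8; β=1, v≡3 (mod 11); (8|11)=-1, (3|11)=+1; sign (−1)^0·-1^1·+1^2 = -1.
(189658, 40579 / ℚ) ramifies at {2, 7, 11, 17, 19, 23}: a division algebra.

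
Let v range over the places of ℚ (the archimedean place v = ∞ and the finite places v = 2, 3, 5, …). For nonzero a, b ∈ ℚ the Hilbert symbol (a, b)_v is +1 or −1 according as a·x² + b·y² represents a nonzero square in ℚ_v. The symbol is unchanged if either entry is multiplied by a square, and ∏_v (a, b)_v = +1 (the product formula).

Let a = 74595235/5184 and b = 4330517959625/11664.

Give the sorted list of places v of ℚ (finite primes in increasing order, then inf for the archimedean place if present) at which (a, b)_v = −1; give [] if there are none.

(a, b) ≡ (715, 65) mod (ℚ^×)²; places V = {2, 3, 5, 11, 13, 17, 19, ∞}.
(a,b)_∞: sgn(715)=+, sgn(65)=+, so +1.
(a,b)_17: α=2, u≡13; β=0, v≡10 (mod 17); (13|17)=+1, (10|17)=-1; sign (−1)^0·+1^0·-1^2 = +1.
(a,b)_13: α=1, u≡9; β=3, v≡5 (mod 13); (9|13)=+1, (5|13)=-1; sign (−1)^0·+1^3·-1^1 = -1.
(a,b)_5: α=1, u≡3; β=3, v≡3 (mod 5); (3|5)=-1, (3|5)=-1; sign (−1)^0·-1^3·-1^1 = +1.
(a,b)_11: α=1, u≡2; β=2, v≡10 (mod 11); (2|11)=-1, (10|11)=-1; sign (−1)^0·-1^2·-1^1 = -1.
(a,b)_3: α=-4, u≡1; β=-6, v≡2 (mod 3); (1|3)=+1, (2|3)=-1; sign (−1)^0·+1^-6·-1^-4 = +1.
(a,b)_19: α=2, u≡3; β=4, v≡13 (mod 19); (3|19)=-1, (13|19)=-1; sign (−1)^0·-1^4·-1^2 = +1.
(a,b)_2: α=-6, β=-4; u≡3, v≡1 (mod 8); ε(u)ε(v)=1·0, αω(v)=-6·0, βω(u)=-4·1; sum ≡ 0  ⇒  +1.
(715, 65 / ℚ) ramifies at {11, 13}: a division algebra.

[11, 13]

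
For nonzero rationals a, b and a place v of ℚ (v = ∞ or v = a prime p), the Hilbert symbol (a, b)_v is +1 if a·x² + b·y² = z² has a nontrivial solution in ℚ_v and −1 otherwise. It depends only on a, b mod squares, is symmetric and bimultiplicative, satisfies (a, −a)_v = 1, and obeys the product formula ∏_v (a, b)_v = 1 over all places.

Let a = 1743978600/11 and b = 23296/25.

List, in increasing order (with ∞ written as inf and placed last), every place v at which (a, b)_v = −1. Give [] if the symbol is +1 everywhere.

(a, b) ≡ (286, 91) mod (ℚ^×)²; places V = {2, 3, 5, 7, 11, 13, ∞}.
(a,b)_2: α=3, β=8; u≡7, v≡3 (mod 8); ε(u)ε(v)=1·1, αω(v)=3·1, βω(u)=8·0; sum ≡ 0  ⇒  +1.
(a,b)_3: α=4, u≡1; β=0, v≡1 (mod 3); (1|3)=+1, (1|3)=+1; sign (−1)^0·+1^0·+1^4 = +1.
(a,b)_7: α=2, u≡3; β=1, v≡6 (mod 7); (3|7)=-1, (6|7)=-1; sign (−1)^0·-1^1·-1^2 = -1.
(a,b)_∞: sgn(286)=+, sgn(91)=+, so +1.
(a,b)_13: α=3, u≡3; β=1, v≡2 (mod 13); (3|13)=+1, (2|13)=-1; sign (−1)^0·+1^1·-1^3 = -1.
(a,b)_11: α=-1, u≡1; β=0, v≡3 (mod 11); (1|11)=+1, (3|11)=+1; sign (−1)^0·+1^0·+1^-1 = +1.
(a,b)_5: α=2, u≡4; β=-2, v≡1 (mod 5); (4|5)=+1, (1|5)=+1; sign (−1)^0·+1^-2·+1^2 = +1.
(286, 91 / ℚ) ramifies at {7, 13}: a division algebra.

[7, 13]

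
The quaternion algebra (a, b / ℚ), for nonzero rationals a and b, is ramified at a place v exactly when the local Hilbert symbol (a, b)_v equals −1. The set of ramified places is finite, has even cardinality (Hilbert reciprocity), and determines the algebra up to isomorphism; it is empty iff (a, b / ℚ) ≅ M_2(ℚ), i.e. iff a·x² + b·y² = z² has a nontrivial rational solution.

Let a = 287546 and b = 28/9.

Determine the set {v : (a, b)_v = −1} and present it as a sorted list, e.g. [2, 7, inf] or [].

[7, 23]

(a, b) ≡ (287546, 7) mod (ℚ^×)²; places V = {2, 3, 7, 19, 23, 47, ∞}.
(a,b)_2: α=1, β=2; u≡5, v≡7 (mod 8); ε(u)ε(v)=0·1, αω(v)=1·0, βω(u)=2·1; sum ≡ 0  ⇒  +1.
(a,b)_7: α=1, u≡2; β=1, v≡2 (mod 7); (2|7)=+1, (2|7)=+1; sign (−1)^1·+1^1·+1^1 = -1.
(a,b)_19: α=1, u≡10; β=0, v≡1 (mod 19); (10|19)=-1, (1|19)=+1; sign (−1)^0·-1^0·+1^1 = +1.
(a,b)_∞: sgn(287546)=+, sgn(7)=+, so +1.
(a,b)_23: α=1, u≡13; β=0, v≡21 (mod 23); (13|23)=+1, (21|23)=-1; sign (−1)^0·+1^0·-1^1 = -1.
(a,b)_47: α=1, u≡8; β=0, v≡24 (mod 47); (8|47)=+1, (24|47)=+1; sign (−1)^0·+1^0·+1^1 = +1.
(a,b)_3: α=0, u≡2; β=-2, v≡1 (mod 3); (2|3)=-1, (1|3)=+1; sign (−1)^0·-1^-2·+1^0 = +1.
(287546, 7 / ℚ) ramifies at {7, 23}: a division algebra.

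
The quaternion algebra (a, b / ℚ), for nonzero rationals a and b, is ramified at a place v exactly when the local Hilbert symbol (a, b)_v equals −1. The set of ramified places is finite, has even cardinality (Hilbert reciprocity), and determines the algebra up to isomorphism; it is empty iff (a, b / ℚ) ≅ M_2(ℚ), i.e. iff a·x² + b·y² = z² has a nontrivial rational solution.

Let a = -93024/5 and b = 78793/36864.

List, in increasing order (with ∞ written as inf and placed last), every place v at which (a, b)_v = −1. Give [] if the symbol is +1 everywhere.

[5, 13, 19, 29]

(a, b) ≡ (-3230, 78793) mod (ℚ^×)²; places V = {2, 3, 5, 11, 13, 17, 19, 29, ∞}.
(a,b)_17: α=1, u≡14; β=0, v≡4 (mod 17); (14|17)=-1, (4|17)=+1; sign (−1)^0·-1^0·+1^1 = +1.
(a,b)_19: α=1, u≡5; β=1, v≡6 (mod 19); (5|19)=+1, (6|19)=+1; sign (−1)^1·+1^1·+1^1 = -1.
(a,b)_29: α=0, u≡19; β=1, v≡4 (mod 29); (19|29)=-1, (4|29)=+1; sign (−1)^0·-1^1·+1^0 = -1.
(a,b)_5: α=-1, u≡1; β=0, v≡2 (mod 5); (1|5)=+1, (2|5)=-1; sign (−1)^0·+1^0·-1^-1 = -1.
(a,b)_13: α=0, u≡6; β=1, v≡9 (mod 13); (6|13)=-1, (9|13)=+1; sign (−1)^0·-1^1·+1^0 = -1.
(a,b)_11: α=0, u≡5; β=1, v≡8 (mod 11); (5|11)=+1, (8|11)=-1; sign (−1)^0·+1^1·-1^0 = +1.
(a,b)_3: α=2, u≡1; β=-2, v≡1 (mod 3); (1|3)=+1, (1|3)=+1; sign (−1)^0·+1^-2·+1^2 = +1.
(a,b)_2: α=5, β=-12; u≡1, v≡1 (mod 8); ε(u)ε(v)=0·0, αω(v)=5·0, βω(u)=-12·0; sum ≡ 0  ⇒  +1.
(a,b)_∞: sgn(-3230)=−, sgn(78793)=+, so +1.
|Ram(-3230, 78793)| = 4, even; anisotropic at {5, 13, 19, 29}.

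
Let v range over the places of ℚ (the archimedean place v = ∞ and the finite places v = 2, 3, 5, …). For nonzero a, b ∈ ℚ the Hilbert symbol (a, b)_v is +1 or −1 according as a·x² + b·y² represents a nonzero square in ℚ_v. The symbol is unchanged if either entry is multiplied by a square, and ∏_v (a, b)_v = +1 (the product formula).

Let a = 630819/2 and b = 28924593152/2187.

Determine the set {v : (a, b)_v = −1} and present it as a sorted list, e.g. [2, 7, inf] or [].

[19, 31]

(a, b) ≡ (140182, 88179) mod (ℚ^×)²; places V = {2, 3, 7, 13, 17, 19, 31, ∞}.
(a,b)_∞: sgn(140182)=+, sgn(88179)=+, so +1.
(a,b)_2: α=-1, β=10; u≡3, v≡3 (mod 8); ε(u)ε(v)=1·1, αω(v)=-1·1, βω(u)=10·1; sum ≡ 0  ⇒  +1.
(a,b)_3: α=2, u≡1; β=-7, v≡2 (mod 3); (1|3)=+1, (2|3)=-1; sign (−1)^0·+1^-7·-1^2 = +1.
(a,b)_19: α=1, u≡4; β=1, v≡7 (mod 19); (4|19)=+1, (7|19)=+1; sign (−1)^1·+1^1·+1^1 = -1.
(a,b)_13: α=0, u≡10; β=1, v≡12 (mod 13); (10|13)=+1, (12|13)=+1; sign (−1)^0·+1^1·+1^0 = +1.
(a,b)_7: α=1, u≡3; β=1, v≡1 (mod 7); (3|7)=-1, (1|7)=+1; sign (−1)^1·-1^1·+1^1 = +1.
(a,b)_31: α=1, u≡22; β=2, v≡24 (mod 31); (22|31)=-1, (24|31)=-1; sign (−1)^0·-1^2·-1^1 = -1.
(a,b)_17: α=1, u≡15; β=1, v≡13 (mod 17); (15|17)=+1, (13|17)=+1; sign (−1)^0·+1^1·+1^1 = +1.
|Ram(140182, 88179)| = 2, even; anisotropic at {19, 31}.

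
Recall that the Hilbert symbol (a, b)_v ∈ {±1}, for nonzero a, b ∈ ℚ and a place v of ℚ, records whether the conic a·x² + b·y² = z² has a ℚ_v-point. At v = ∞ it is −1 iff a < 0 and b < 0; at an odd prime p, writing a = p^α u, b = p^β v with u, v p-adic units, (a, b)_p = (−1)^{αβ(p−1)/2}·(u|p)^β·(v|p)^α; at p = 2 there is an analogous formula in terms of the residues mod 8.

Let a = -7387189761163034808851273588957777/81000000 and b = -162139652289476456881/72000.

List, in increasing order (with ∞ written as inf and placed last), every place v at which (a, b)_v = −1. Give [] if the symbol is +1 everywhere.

[2, 5, 7, 11, 13, 17, 23, inf]

Mod squares: a ≡ -572033, b ≡ -16445. Check v ∈ {∞, 2, 3, 5, 7, 11, 13, 17, 19, 23}.
v=19: a=19^5·(≡15), b=19^4·(≡11) mod 19; (15|19)=-1, (11|19)=+1; (−1)^{5·4·9}·(-1)^4·(+1)^5 = +1.
v=3: a=3^-4·(≡1), b=3^-2·(≡1) mod 3; (1|3)=+1, (1|3)=+1; (−1)^{-4·-2·1}·(+1)^-2·(+1)^-4 = +1.
v=7: a=7^3·(≡6), b=7^0·(≡3) mod 7; (6|7)=-1, (3|7)=-1; (−1)^{3·0·3}·(-1)^0·(-1)^3 = -1.
v=13: a=13^2·(≡6), b=13^3·(≡12) mod 13; (6|13)=-1, (12|13)=+1; (−1)^{2·3·6}·(-1)^3·(+1)^2 = -1.
v=17: a=17^7·(≡12), b=17^2·(≡11) mod 17; (12|17)=-1, (11|17)=-1; (−1)^{7·2·8}·(-1)^2·(-1)^7 = -1.
v=11: a=11^7·(≡5), b=11^5·(≡5) mod 11; (5|11)=+1, (5|11)=+1; (−1)^{7·5·5}·(+1)^5·(+1)^7 = -1.
v=5: a=5^-6·(≡2), b=5^-3·(≡4) mod 5; (2|5)=-1, (4|5)=+1; (−1)^{-6·-3·2}·(-1)^-3·(+1)^-6 = -1.
v=2: v_2(a)=-6, v_2(b)=-6; units ≡ 7, 3 (mod 8); ε·ε+αω+βω = 1·1+-6·1+-6·0 ≡ 1  ⇒  (a,b)_2 = -1.
v=∞: -572033 < 0 and -16445 < 0  ⇒  (a,b)_∞ = -1.
v=23: a=23^5·(≡10), b=23^3·(≡19) mod 23; (10|23)=-1, (19|23)=-1; (−1)^{5·3·11}·(-1)^3·(-1)^5 = -1.
Ram(-572033, -16445) = {2, 5, 7, 11, 13, 17, 23, ∞}; no ℚ_2-point on the conic.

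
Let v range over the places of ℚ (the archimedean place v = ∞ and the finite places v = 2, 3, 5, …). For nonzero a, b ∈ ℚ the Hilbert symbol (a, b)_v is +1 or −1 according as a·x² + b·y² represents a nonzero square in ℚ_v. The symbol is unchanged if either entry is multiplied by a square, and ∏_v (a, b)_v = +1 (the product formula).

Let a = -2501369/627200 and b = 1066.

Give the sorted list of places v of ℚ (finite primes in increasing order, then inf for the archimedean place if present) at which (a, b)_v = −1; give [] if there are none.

[2, 41]

Mod squares: a ≡ -82, b ≡ 1066. Check v ∈ {∞, 2, 5, 7, 13, 19, 41}.
v=5: a=5^-2·(≡2), b=5^0·(≡1) mod 5; (2|5)=-1, (1|5)=+1; (−1)^{-2·0·2}·(-1)^0·(+1)^-2 = +1.
v=∞: -82 < 0 and 1066 > 0  ⇒  (a,b)_∞ = +1.
v=19: a=19^2·(≡12), b=19^0·(≡2) mod 19; (12|19)=-1, (2|19)=-1; (−1)^{2·0·9}·(-1)^0·(-1)^2 = +1.
v=13: a=13^2·(≡3), b=13^1·(≡4) mod 13; (3|13)=+1, (4|13)=+1; (−1)^{2·1·6}·(+1)^1·(+1)^2 = +1.
v=7: a=7^-2·(≡1), b=7^0·(≡2) mod 7; (1|7)=+1, (2|7)=+1; (−1)^{-2·0·3}·(+1)^0·(+1)^-2 = +1.
v=2: v_2(a)=-9, v_2(b)=1; units ≡ 7, 5 (mod 8); ε·ε+αω+βω = 1·0+-9·1+1·0 ≡ 1  ⇒  (a,b)_2 = -1.
v=41: a=41^1·(≡16), b=41^1·(≡26) mod 41; (16|41)=+1, (26|41)=-1; (−1)^{1·1·20}·(+1)^1·(-1)^1 = -1.
Ram(-82, 1066) = {2, 41}; no ℚ_2-point on the conic.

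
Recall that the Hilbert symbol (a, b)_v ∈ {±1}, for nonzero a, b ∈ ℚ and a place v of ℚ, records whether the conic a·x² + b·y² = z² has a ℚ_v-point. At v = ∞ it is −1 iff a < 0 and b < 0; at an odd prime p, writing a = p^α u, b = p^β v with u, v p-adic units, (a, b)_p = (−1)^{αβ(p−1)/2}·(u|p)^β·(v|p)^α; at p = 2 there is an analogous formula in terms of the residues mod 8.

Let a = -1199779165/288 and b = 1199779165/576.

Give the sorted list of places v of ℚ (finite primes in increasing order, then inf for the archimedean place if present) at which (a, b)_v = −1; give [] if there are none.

[2, 5]

Mod squares: a ≡ -170, b ≡ 85. Check v ∈ {∞, 2, 3, 5, 13, 17}.
v=17: a=17^5·(≡12), b=17^5·(≡11) mod 17; (12|17)=-1, (11|17)=-1; (−1)^{5·5·8}·(-1)^5·(-1)^5 = +1.
v=5: a=5^1·(≡4), b=5^1·(≡3) mod 5; (4|5)=+1, (3|5)=-1; (−1)^{1·1·2}·(+1)^1·(-1)^1 = -1.
v=2: v_2(a)=-5, v_2(b)=-6; units ≡ 3, 5 (mod 8); ε·ε+αω+βω = 1·0+-5·1+-6·1 ≡ 1  ⇒  (a,b)_2 = -1.
v=3: a=3^-2·(≡1), b=3^-2·(≡1) mod 3; (1|3)=+1, (1|3)=+1; (−1)^{-2·-2·1}·(+1)^-2·(+1)^-2 = +1.
v=∞: -170 < 0 and 85 > 0  ⇒  (a,b)_∞ = +1.
v=13: a=13^2·(≡1), b=13^2·(≡6) mod 13; (1|13)=+1, (6|13)=-1; (−1)^{2·2·6}·(+1)^2·(-1)^2 = +1.
(-170, 85 / ℚ) ramifies at {2, 5}: a division algebra.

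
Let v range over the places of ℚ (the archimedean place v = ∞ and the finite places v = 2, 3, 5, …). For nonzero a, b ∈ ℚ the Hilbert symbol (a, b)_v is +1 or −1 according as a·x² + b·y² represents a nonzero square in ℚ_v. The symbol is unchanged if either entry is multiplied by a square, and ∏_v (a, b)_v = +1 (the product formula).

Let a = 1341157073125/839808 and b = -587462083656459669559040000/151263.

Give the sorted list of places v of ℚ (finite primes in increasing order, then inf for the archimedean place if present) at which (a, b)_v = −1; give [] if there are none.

[19, 41]

(a, b) ≡ (1942826, -11702138) mod (ℚ^×)²; places V = {2, 3, 5, 7, 19, 23, 29, 37, 41, 43, 47, ∞}.
(a,b)_19: α=1, u≡12; β=3, v≡14 (mod 19); (12|19)=-1, (14|19)=-1; sign (−1)^1·-1^3·-1^1 = -1.
(a,b)_47: α=2, u≡12; β=0, v≡17 (mod 47); (12|47)=+1, (17|47)=+1; sign (−1)^0·+1^0·+1^2 = +1.
(a,b)_3: α=-8, u≡2; β=-2, v≡1 (mod 3); (2|3)=-1, (1|3)=+1; sign (−1)^0·-1^-2·+1^-8 = +1.
(a,b)_23: α=0, u≡1; β=2, v≡6 (mod 23); (1|23)=+1, (6|23)=+1; sign (−1)^0·+1^2·+1^0 = +1.
(a,b)_2: α=-7, β=11; u≡5, v≡3 (mod 8); ε(u)ε(v)=0·1, αω(v)=-7·1, βω(u)=11·1; sum ≡ 0  ⇒  +1.
(a,b)_7: α=0, u≡4; β=-5, v≡3 (mod 7); (4|7)=+1, (3|7)=-1; sign (−1)^0·+1^-5·-1^0 = +1.
(a,b)_41: α=1, u≡9; β=1, v≡14 (mod 41); (9|41)=+1, (14|41)=-1; sign (−1)^0·+1^1·-1^1 = -1.
(a,b)_∞: sgn(1942826)=+, sgn(-11702138)=−, so +1.
(a,b)_29: α=1, u≡24; β=3, v≡16 (mod 29); (24|29)=+1, (16|29)=+1; sign (−1)^0·+1^3·+1^1 = +1.
(a,b)_5: α=4, u≡4; β=4, v≡2 (mod 5); (4|5)=+1, (2|5)=-1; sign (−1)^0·+1^4·-1^4 = +1.
(a,b)_43: α=1, u≡7; β=4, v≡38 (mod 43); (7|43)=-1, (38|43)=+1; sign (−1)^0·-1^4·+1^1 = +1.
(a,b)_37: α=0, u≡25; β=1, v≡2 (mod 37); (25|37)=+1, (2|37)=-1; sign (−1)^0·+1^1·-1^0 = +1.
Ram(1942826, -11702138) = {19, 41}; no ℚ_19-point on the conic.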